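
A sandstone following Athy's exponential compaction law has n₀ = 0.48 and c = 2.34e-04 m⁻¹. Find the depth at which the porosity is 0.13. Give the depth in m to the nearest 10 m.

5580 m

Working in km (1 km = 1000 m; c in km⁻¹ = c in m⁻¹ × 1000):
Invert Athy's law: d = ln(n₀/n) / c
d = ln(0.48/0.13) / 0.234 = ln(3.692) / 0.234 = 1.3063 / 0.234 = 5.582 km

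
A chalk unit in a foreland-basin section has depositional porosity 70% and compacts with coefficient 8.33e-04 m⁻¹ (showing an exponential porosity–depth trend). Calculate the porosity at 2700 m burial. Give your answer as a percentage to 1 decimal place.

7.4%

Working in km (1 km = 1000 m; k in km⁻¹ = k in m⁻¹ × 1000):
φ = φ₀·exp(−k·Z) = 0.7 × exp(−0.833 × 2.7) = 0.7 × exp(−2.249)
  = 0.7 × 0.1055 = 0.0738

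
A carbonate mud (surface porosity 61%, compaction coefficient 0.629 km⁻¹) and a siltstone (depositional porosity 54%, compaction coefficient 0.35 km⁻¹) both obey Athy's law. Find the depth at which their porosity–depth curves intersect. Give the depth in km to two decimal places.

Set n₀ₐ e^(−cₐd) = n₀ᵦ e^(−cᵦd) ⇒ ln(n₀ₐ/n₀ᵦ) = (cₐ − cᵦ)·d
d = ln(0.61/0.54) / (0.629 − 0.35) = 0.1219 / 0.279 = 0.437 km

0.44 km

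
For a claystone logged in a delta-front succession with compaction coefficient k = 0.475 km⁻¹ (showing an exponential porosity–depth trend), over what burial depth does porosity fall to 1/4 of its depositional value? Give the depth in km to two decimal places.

2.92 km

phi/phi₀ = 1/4 ⇒ exp(−k·Z) = 1/4 ⇒ Z = ln(4) / k
Z = 1.3863 / 0.475 = 2.919 km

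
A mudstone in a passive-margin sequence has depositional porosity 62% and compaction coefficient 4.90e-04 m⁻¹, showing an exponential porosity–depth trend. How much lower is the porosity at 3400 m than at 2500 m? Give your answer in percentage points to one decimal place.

6.5 percentage points

Working in km (1 km = 1000 m; k in km⁻¹ = k in m⁻¹ × 1000):
φ(2.5) = 0.62·e^(−0.49×2.5) = 0.1821
φ(3.4) = 0.62·e^(−0.49×3.4) = 0.1172
Δφ = 0.1821 − 0.1172 = 0.0649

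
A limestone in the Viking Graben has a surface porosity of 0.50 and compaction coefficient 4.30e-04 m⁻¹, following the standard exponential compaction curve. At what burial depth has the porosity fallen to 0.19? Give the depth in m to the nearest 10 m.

2250 m

Working in km (1 km = 1000 m; c in km⁻¹ = c in m⁻¹ × 1000):
Invert Athy's law: z = ln(φ₀/φ) / c
z = ln(0.5/0.19) / 0.43 = ln(2.632) / 0.43 = 0.9676 / 0.43 = 2.250 km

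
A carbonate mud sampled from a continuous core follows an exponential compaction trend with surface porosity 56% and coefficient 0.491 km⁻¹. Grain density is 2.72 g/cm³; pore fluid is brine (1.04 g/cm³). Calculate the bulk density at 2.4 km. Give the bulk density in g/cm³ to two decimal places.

2.43 g/cm³

Porosity at depth: φ = 0.56·exp(−0.491×2.4) = 0.56×0.3078 = 0.1724
Bulk density: ρ_b = (1−φ)ρ_g + φ·ρ_f = 0.8276×2.72 + 0.1724×1.04
       = 2.251 + 0.179 = 2.430 g/cm³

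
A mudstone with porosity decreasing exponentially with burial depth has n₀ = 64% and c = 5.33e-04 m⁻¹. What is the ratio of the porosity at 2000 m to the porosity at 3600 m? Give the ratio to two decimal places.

2.35

Working in km (1 km = 1000 m; c in km⁻¹ = c in m⁻¹ × 1000):
n(d₁)/n(d₂) = e^(−c·d₁)/e^(−c·d₂) = e^{c(d₂−d₁)}
= exp(0.533 × 1.6) = exp(0.8528) = 2.3462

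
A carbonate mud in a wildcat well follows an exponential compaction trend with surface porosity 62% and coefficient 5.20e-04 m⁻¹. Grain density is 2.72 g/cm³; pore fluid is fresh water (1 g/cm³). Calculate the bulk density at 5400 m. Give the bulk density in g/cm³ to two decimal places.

2.66 g/cm³

Working in km (1 km = 1000 m; c in km⁻¹ = c in m⁻¹ × 1000):
Porosity at depth: φ = 0.62·exp(−0.52×5.4) = 0.62×0.0603 = 0.0374
Bulk density: ρ_b = (1−φ)ρ_g + φ·ρ_f = 0.9626×2.72 + 0.0374×1
       = 2.618 + 0.037 = 2.656 g/cm³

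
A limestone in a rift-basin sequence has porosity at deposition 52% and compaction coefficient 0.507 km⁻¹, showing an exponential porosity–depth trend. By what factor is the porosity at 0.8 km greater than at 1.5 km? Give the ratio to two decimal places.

1.43

φ(Z₁)/φ(Z₂) = e^(−β·Z₁)/e^(−β·Z₂) = e^{β(Z₂−Z₁)}
= exp(0.507 × 0.7) = exp(0.3549) = 1.4260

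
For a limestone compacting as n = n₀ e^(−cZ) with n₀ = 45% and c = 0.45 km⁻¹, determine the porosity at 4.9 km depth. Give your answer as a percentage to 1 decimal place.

5.0%

n = n₀·exp(−c·Z) = 0.45 × exp(−0.45 × 4.9) = 0.45 × exp(−2.205)
  = 0.45 × 0.1103 = 0.0496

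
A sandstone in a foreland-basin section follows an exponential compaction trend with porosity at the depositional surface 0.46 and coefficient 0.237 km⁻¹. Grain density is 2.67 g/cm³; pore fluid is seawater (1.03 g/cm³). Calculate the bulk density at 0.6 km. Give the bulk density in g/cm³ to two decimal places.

Porosity at depth: phi = 0.46·exp(−0.237×0.6) = 0.46×0.8674 = 0.3990
Bulk density: ρ_b = (1−phi)ρ_g + phi·ρ_f = 0.6010×2.67 + 0.3990×1.03
       = 1.605 + 0.411 = 2.016 g/cm³

2.02 g/cm³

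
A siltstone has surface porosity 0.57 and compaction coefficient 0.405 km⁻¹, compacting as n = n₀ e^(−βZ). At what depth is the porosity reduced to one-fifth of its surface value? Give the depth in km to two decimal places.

3.97 km

n/n₀ = 1/5 ⇒ exp(−β·Z) = 1/5 ⇒ Z = ln(5) / β
Z = 1.6094 / 0.405 = 3.974 km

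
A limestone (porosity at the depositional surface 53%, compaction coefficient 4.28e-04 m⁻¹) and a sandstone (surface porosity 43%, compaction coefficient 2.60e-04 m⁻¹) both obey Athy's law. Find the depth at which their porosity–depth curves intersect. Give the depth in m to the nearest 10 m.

1240 m

Working in km (1 km = 1000 m; k in km⁻¹ = k in m⁻¹ × 1000):
Set φ₀ₐ e^(−kₐZ) = φ₀ᵦ e^(−kᵦZ) ⇒ ln(φ₀ₐ/φ₀ᵦ) = (kₐ − kᵦ)·Z
Z = ln(0.53/0.43) / (0.428 − 0.26) = 0.2091 / 0.168 = 1.245 km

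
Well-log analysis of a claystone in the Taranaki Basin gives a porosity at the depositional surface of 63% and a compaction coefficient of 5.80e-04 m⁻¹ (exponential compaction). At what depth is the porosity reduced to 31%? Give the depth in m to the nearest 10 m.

1220 m

Working in km (1 km = 1000 m; c in km⁻¹ = c in m⁻¹ × 1000):
Invert Athy's law: d = ln(n₀/n) / c
d = ln(0.63/0.31) / 0.58 = ln(2.032) / 0.58 = 0.7091 / 0.58 = 1.223 km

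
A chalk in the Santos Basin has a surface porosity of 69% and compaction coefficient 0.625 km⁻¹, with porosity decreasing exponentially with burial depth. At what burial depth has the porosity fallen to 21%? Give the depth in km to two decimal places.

Invert Athy's law: Z = ln(φ₀/φ) / k
Z = ln(0.69/0.21) / 0.625 = ln(3.286) / 0.625 = 1.1896 / 0.625 = 1.903 km

1.90 km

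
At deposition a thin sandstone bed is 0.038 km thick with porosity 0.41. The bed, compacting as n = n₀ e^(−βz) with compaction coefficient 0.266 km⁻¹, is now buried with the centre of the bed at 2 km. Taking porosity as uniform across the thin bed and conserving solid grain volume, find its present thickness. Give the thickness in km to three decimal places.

0.030 km

Porosity at 2 km: n = 0.41·exp(−0.266×2) = 0.2408
Solid-volume conservation: h(1−n) = h₀(1−n₀) ⇒ h = h₀·(1−n₀)/(1−n)
h = 0.038 × (1 − 0.41)/(1 − 0.2408) = 0.038 × 0.7772 = 0.0295 km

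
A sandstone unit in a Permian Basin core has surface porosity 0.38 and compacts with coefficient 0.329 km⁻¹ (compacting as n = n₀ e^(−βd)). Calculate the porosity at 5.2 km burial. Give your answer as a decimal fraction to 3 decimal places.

0.069

n = n₀·exp(−β·d) = 0.38 × exp(−0.329 × 5.2) = 0.38 × exp(−1.711)
  = 0.38 × 0.1807 = 0.0687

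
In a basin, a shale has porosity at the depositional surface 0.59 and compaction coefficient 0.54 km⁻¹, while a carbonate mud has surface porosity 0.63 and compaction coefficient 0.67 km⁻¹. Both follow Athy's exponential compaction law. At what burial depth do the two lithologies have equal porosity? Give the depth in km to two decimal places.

0.50 km

Set n₀ₐ e^(−cₐz) = n₀ᵦ e^(−cᵦz) ⇒ ln(n₀ₐ/n₀ᵦ) = (cₐ − cᵦ)·z
z = ln(0.59/0.63) / (0.54 − 0.67) = -0.0656 / -0.13 = 0.505 km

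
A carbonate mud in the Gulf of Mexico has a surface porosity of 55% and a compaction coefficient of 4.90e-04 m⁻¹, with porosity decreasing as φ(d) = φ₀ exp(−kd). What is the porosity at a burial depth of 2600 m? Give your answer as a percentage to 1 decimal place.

Working in km (1 km = 1000 m; k in km⁻¹ = k in m⁻¹ × 1000):
φ = φ₀·exp(−k·d) = 0.55 × exp(−0.49 × 2.6) = 0.55 × exp(−1.274)
  = 0.55 × 0.2797 = 0.1538

15.4%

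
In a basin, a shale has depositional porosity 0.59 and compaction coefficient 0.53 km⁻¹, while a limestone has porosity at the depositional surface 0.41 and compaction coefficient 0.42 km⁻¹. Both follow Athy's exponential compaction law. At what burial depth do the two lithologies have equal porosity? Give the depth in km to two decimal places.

3.31 km

Set phi₀ₐ e^(−cₐZ) = phi₀ᵦ e^(−cᵦZ) ⇒ ln(phi₀ₐ/phi₀ᵦ) = (cₐ − cᵦ)·Z
Z = ln(0.59/0.41) / (0.53 − 0.42) = 0.3640 / 0.11 = 3.309 km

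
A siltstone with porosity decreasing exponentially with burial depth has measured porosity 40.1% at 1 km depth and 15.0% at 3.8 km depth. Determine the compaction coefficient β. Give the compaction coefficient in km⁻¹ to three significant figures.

Athy: phi(Z) = phi₀ e^(−βZ) ⇒ phi₁/phi₂ = e^{β(Z₂−Z₁)} ⇒ β = ln(phi₁/phi₂)/(Z₂−Z₁)
β = ln(0.401/0.15) / (3.8 − 1) = ln(2.673) / 2.8 = 0.9833 / 2.8 = 0.3512 km⁻¹

0.351 km⁻¹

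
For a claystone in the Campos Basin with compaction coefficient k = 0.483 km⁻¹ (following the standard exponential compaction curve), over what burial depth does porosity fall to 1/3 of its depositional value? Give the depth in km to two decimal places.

phi/phi₀ = 1/3 ⇒ exp(−k·Z) = 1/3 ⇒ Z = ln(3) / k
Z = 1.0986 / 0.483 = 2.275 km

2.27 km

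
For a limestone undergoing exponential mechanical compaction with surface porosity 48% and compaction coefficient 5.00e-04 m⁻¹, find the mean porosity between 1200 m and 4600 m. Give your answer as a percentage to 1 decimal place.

Working in km (1 km = 1000 m; k in km⁻¹ = k in m⁻¹ × 1000):
⟨n⟩ = (1/(Z₂−Z₁)) ∫ n₀ e^(−kZ) dZ = n₀·(e^(−k·Z₁) − e^(−k·Z₂)) / (k·(Z₂−Z₁))
e^(−0.5×1.2) = 0.5488; e^(−0.5×4.6) = 0.1003
⟨n⟩ = 0.48 × (0.5488 − 0.1003) / (0.5 × 3.4) = 0.48 × 0.2639 = 0.1267

12.7%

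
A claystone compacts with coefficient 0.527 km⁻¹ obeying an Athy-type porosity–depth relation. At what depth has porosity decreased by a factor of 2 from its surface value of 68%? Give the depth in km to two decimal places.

n/n₀ = 1/2 ⇒ exp(−k·d) = 1/2 ⇒ d = ln(2) / k
d = 0.6931 / 0.527 = 1.315 km

1.32 km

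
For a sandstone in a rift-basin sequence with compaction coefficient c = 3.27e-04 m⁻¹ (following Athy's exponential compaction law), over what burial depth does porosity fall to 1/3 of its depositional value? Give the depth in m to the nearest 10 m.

Working in km (1 km = 1000 m; c in km⁻¹ = c in m⁻¹ × 1000):
phi/phi₀ = 1/3 ⇒ exp(−c·z) = 1/3 ⇒ z = ln(3) / c
z = 1.0986 / 0.327 = 3.360 km

3360 m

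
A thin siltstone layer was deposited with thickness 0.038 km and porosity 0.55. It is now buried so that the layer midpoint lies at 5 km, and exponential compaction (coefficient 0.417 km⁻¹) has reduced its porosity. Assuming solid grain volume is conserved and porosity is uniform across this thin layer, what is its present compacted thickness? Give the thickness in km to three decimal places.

Porosity at 5 km: phi = 0.55·exp(−0.417×5) = 0.0684
Solid-volume conservation: h(1−phi) = h₀(1−phi₀) ⇒ h = h₀·(1−phi₀)/(1−phi)
h = 0.038 × (1 − 0.55)/(1 − 0.0684) = 0.038 × 0.4830 = 0.0184 km

0.018 km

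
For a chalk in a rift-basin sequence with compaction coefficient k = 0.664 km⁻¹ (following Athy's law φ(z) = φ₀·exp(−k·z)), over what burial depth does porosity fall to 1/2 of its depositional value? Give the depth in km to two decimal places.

φ/φ₀ = 1/2 ⇒ exp(−k·z) = 1/2 ⇒ z = ln(2) / k
z = 0.6931 / 0.664 = 1.044 km

1.04 km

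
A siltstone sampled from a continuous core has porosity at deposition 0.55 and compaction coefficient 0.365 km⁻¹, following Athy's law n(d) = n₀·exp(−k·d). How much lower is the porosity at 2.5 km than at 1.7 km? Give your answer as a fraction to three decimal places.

0.075

n(1.7) = 0.55·e^(−0.365×1.7) = 0.2957
n(2.5) = 0.55·e^(−0.365×2.5) = 0.2208
Δn = 0.2957 − 0.2208 = 0.0749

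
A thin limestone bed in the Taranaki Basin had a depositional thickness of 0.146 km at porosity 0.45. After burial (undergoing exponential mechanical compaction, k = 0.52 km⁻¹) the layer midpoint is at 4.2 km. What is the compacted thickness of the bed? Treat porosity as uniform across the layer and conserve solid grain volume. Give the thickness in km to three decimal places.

Porosity at 4.2 km: n = 0.45·exp(−0.52×4.2) = 0.0507
Solid-volume conservation: h(1−n) = h₀(1−n₀) ⇒ h = h₀·(1−n₀)/(1−n)
h = 0.146 × (1 − 0.45)/(1 − 0.0507) = 0.146 × 0.5794 = 0.0846 km

0.085 km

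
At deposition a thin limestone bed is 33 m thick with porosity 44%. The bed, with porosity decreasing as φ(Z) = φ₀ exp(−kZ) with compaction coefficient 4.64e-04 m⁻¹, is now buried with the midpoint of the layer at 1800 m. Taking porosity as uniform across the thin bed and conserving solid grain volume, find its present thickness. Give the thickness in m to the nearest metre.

23 m

Working in km (1 km = 1000 m; k in km⁻¹ = k in m⁻¹ × 1000):
Porosity at 1.8 km: φ = 0.44·exp(−0.464×1.8) = 0.1909
Solid-volume conservation: h(1−φ) = h₀(1−φ₀) ⇒ h = h₀·(1−φ₀)/(1−φ)
h = 0.033 × (1 − 0.44)/(1 − 0.1909) = 0.033 × 0.6921 = 0.0228 km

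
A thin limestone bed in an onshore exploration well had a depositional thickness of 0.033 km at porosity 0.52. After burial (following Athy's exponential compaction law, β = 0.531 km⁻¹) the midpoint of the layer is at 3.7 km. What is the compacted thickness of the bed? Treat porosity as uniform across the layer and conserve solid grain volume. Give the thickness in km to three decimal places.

0.017 km

Porosity at 3.7 km: n = 0.52·exp(−0.531×3.7) = 0.0729
Solid-volume conservation: h(1−n) = h₀(1−n₀) ⇒ h = h₀·(1−n₀)/(1−n)
h = 0.033 × (1 − 0.52)/(1 − 0.0729) = 0.033 × 0.5177 = 0.0171 km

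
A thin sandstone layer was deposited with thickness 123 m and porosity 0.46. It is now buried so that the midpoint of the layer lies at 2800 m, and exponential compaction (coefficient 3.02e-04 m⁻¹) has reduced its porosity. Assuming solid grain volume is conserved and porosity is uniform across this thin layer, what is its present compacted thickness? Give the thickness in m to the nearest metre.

Working in km (1 km = 1000 m; c in km⁻¹ = c in m⁻¹ × 1000):
Porosity at 2.8 km: φ = 0.46·exp(−0.302×2.8) = 0.1975
Solid-volume conservation: h(1−φ) = h₀(1−φ₀) ⇒ h = h₀·(1−φ₀)/(1−φ)
h = 0.123 × (1 − 0.46)/(1 − 0.1975) = 0.123 × 0.6729 = 0.0828 km

83 m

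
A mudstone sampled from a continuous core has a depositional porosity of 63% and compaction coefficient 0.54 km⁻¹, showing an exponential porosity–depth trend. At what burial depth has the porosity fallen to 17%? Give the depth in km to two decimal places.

Invert Athy's law: Z = ln(phi₀/phi) / k
Z = ln(0.63/0.17) / 0.54 = ln(3.706) / 0.54 = 1.3099 / 0.54 = 2.426 km

2.43 km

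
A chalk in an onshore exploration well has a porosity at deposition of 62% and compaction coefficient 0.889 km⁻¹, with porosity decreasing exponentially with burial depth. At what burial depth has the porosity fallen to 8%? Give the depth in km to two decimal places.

Invert Athy's law: d = ln(n₀/n) / k
d = ln(0.62/0.08) / 0.889 = ln(7.75) / 0.889 = 2.0477 / 0.889 = 2.303 km

2.30 km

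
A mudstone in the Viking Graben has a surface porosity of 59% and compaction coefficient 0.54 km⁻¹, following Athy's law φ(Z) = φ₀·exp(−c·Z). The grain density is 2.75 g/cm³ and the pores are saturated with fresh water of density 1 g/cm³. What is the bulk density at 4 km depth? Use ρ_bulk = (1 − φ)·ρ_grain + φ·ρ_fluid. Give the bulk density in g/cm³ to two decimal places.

2.63 g/cm³

Porosity at depth: φ = 0.59·exp(−0.54×4) = 0.59×0.1153 = 0.0680
Bulk density: ρ_b = (1−φ)ρ_g + φ·ρ_f = 0.9320×2.75 + 0.0680×1
       = 2.563 + 0.068 = 2.631 g/cm³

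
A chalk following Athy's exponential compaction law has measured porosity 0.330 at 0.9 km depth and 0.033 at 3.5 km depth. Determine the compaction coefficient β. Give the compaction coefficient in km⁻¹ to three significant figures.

0.886 km⁻¹

Athy: φ(z) = φ₀ e^(−βz) ⇒ φ₁/φ₂ = e^{β(z₂−z₁)} ⇒ β = ln(φ₁/φ₂)/(z₂−z₁)
β = ln(0.33/0.033) / (3.5 − 0.9) = ln(10) / 2.6 = 2.3026 / 2.6 = 0.8856 km⁻¹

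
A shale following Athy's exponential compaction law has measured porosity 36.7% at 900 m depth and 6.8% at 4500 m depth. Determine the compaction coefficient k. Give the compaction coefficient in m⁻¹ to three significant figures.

Working in km (1 km = 1000 m; k in km⁻¹ = k in m⁻¹ × 1000):
Athy: φ(d) = φ₀ e^(−kd) ⇒ φ₁/φ₂ = e^{k(d₂−d₁)} ⇒ k = ln(φ₁/φ₂)/(d₂−d₁)
k = ln(0.367/0.068) / (4.5 − 0.9) = ln(5.397) / 3.6 = 1.6859 / 3.6 = 0.4683 km⁻¹

0.000468 m⁻¹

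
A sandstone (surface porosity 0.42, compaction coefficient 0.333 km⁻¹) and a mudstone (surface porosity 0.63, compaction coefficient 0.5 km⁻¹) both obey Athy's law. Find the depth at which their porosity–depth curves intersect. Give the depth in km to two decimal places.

Set n₀ₐ e^(−kₐd) = n₀ᵦ e^(−kᵦd) ⇒ ln(n₀ₐ/n₀ᵦ) = (kₐ − kᵦ)·d
d = ln(0.42/0.63) / (0.333 − 0.5) = -0.4055 / -0.167 = 2.428 km

2.43 km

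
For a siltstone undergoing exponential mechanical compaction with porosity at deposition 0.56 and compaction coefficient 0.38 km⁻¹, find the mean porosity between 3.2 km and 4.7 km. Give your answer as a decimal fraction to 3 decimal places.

0.127

⟨φ⟩ = (1/(d₂−d₁)) ∫ φ₀ e^(−kd) dd = φ₀·(e^(−k·d₁) − e^(−k·d₂)) / (k·(d₂−d₁))
e^(−0.38×3.2) = 0.2964; e^(−0.38×4.7) = 0.1676
⟨φ⟩ = 0.56 × (0.2964 − 0.1676) / (0.38 × 1.5) = 0.56 × 0.2259 = 0.1265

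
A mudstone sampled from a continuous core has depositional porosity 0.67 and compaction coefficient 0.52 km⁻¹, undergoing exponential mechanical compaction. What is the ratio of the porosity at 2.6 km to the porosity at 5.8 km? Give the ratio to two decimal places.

5.28

n(d₁)/n(d₂) = e^(−β·d₁)/e^(−β·d₂) = e^{β(d₂−d₁)}
= exp(0.52 × 3.2) = exp(1.664) = 5.2804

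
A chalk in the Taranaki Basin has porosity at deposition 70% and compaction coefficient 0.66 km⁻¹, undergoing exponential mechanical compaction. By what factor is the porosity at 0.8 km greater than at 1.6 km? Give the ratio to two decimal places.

1.70

φ(d₁)/φ(d₂) = e^(−c·d₁)/e^(−c·d₂) = e^{c(d₂−d₁)}
= exp(0.66 × 0.8) = exp(0.528) = 1.6955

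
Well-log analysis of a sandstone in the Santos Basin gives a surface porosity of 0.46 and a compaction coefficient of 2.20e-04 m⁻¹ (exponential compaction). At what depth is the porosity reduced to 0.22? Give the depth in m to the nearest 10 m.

3350 m

Working in km (1 km = 1000 m; k in km⁻¹ = k in m⁻¹ × 1000):
Invert Athy's law: Z = ln(phi₀/phi) / k
Z = ln(0.46/0.22) / 0.22 = ln(2.091) / 0.22 = 0.7376 / 0.22 = 3.353 km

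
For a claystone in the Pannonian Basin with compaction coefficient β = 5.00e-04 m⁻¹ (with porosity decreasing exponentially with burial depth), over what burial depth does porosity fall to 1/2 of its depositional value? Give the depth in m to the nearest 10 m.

1390 m

Working in km (1 km = 1000 m; β in km⁻¹ = β in m⁻¹ × 1000):
n/n₀ = 1/2 ⇒ exp(−β·d) = 1/2 ⇒ d = ln(2) / β
d = 0.6931 / 0.5 = 1.386 km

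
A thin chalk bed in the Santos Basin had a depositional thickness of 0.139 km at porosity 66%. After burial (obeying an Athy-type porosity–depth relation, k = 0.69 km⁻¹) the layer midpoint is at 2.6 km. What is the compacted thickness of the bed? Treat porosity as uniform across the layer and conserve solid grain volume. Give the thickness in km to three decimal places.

0.053 km

Porosity at 2.6 km: phi = 0.66·exp(−0.69×2.6) = 0.1098
Solid-volume conservation: h(1−phi) = h₀(1−phi₀) ⇒ h = h₀·(1−phi₀)/(1−phi)
h = 0.139 × (1 − 0.66)/(1 − 0.1098) = 0.139 × 0.3819 = 0.0531 km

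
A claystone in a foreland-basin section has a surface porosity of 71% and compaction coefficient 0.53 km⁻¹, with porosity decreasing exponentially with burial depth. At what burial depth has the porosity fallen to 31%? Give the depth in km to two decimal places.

Invert Athy's law: z = ln(φ₀/φ) / β
z = ln(0.71/0.31) / 0.53 = ln(2.29) / 0.53 = 0.8287 / 0.53 = 1.564 km

1.56 km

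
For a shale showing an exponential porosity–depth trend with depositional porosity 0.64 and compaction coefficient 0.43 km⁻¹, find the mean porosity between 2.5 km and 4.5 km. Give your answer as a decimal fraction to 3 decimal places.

0.147

⟨n⟩ = (1/(z₂−z₁)) ∫ n₀ e^(−kz) dz = n₀·(e^(−k·z₁) − e^(−k·z₂)) / (k·(z₂−z₁))
e^(−0.43×2.5) = 0.3413; e^(−0.43×4.5) = 0.1444
⟨n⟩ = 0.64 × (0.3413 − 0.1444) / (0.43 × 2) = 0.64 × 0.2289 = 0.1465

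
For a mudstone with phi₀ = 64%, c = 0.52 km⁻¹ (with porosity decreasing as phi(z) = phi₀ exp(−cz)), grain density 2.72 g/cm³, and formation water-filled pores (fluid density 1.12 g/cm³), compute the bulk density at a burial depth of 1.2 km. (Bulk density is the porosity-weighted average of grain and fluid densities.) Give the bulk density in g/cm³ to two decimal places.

Porosity at depth: phi = 0.64·exp(−0.52×1.2) = 0.64×0.5358 = 0.3429
Bulk density: ρ_b = (1−phi)ρ_g + phi·ρ_f = 0.6571×2.72 + 0.3429×1.12
       = 1.787 + 0.384 = 2.171 g/cm³

2.17 g/cm³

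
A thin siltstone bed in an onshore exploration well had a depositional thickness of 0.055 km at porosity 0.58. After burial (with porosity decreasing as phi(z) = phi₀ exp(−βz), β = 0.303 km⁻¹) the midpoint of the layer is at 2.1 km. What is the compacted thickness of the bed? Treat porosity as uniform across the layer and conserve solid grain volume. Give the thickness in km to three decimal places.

Porosity at 2.1 km: phi = 0.58·exp(−0.303×2.1) = 0.3070
Solid-volume conservation: h(1−phi) = h₀(1−phi₀) ⇒ h = h₀·(1−phi₀)/(1−phi)
h = 0.055 × (1 − 0.58)/(1 − 0.3070) = 0.055 × 0.6060 = 0.0333 km

0.033 km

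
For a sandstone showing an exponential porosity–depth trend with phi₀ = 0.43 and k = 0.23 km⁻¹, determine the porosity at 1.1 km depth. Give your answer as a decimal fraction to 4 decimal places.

0.3339

phi = phi₀·exp(−k·z) = 0.43 × exp(−0.23 × 1.1) = 0.43 × exp(−0.253)
  = 0.43 × 0.7765 = 0.3339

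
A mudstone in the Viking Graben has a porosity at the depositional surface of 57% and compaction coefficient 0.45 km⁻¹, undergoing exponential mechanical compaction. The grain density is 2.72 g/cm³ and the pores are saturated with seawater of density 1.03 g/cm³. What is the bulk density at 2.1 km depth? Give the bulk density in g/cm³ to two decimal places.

2.35 g/cm³

Porosity at depth: phi = 0.57·exp(−0.45×2.1) = 0.57×0.3887 = 0.2215
Bulk density: ρ_b = (1−phi)ρ_g + phi·ρ_f = 0.7785×2.72 + 0.2215×1.03
       = 2.117 + 0.228 = 2.346 g/cm³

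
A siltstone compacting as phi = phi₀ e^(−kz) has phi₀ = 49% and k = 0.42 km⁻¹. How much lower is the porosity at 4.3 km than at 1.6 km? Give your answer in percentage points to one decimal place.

17.0 percentage points

phi(1.6) = 0.49·e^(−0.42×1.6) = 0.2502
phi(4.3) = 0.49·e^(−0.42×4.3) = 0.0805
Δphi = 0.2502 − 0.0805 = 0.1697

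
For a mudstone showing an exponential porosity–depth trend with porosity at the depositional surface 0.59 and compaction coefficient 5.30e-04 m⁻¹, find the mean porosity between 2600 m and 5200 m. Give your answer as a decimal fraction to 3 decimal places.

0.081

Working in km (1 km = 1000 m; k in km⁻¹ = k in m⁻¹ × 1000):
⟨phi⟩ = (1/(d₂−d₁)) ∫ phi₀ e^(−kd) dd = phi₀·(e^(−k·d₁) − e^(−k·d₂)) / (k·(d₂−d₁))
e^(−0.53×2.6) = 0.2521; e^(−0.53×5.2) = 0.0635
⟨phi⟩ = 0.59 × (0.2521 − 0.0635) / (0.53 × 2.6) = 0.59 × 0.1368 = 0.0807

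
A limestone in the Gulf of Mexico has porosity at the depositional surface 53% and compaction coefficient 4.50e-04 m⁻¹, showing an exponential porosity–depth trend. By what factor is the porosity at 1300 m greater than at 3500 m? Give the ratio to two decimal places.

2.69

Working in km (1 km = 1000 m; c in km⁻¹ = c in m⁻¹ × 1000):
φ(z₁)/φ(z₂) = e^(−c·z₁)/e^(−c·z₂) = e^{c(z₂−z₁)}
= exp(0.45 × 2.2) = exp(0.99) = 2.6912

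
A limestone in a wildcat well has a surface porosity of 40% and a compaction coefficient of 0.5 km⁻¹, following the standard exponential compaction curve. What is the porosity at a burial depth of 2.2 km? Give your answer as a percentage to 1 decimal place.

13.3%

n = n₀·exp(−k·d) = 0.4 × exp(−0.5 × 2.2) = 0.4 × exp(−1.1)
  = 0.4 × 0.3329 = 0.1331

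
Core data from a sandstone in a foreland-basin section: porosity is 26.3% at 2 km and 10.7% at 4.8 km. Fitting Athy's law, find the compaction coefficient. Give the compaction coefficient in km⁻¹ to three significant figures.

Athy: φ(z) = φ₀ e^(−cz) ⇒ φ₁/φ₂ = e^{c(z₂−z₁)} ⇒ c = ln(φ₁/φ₂)/(z₂−z₁)
c = ln(0.263/0.107) / (4.8 − 2) = ln(2.458) / 2.8 = 0.8993 / 2.8 = 0.3212 km⁻¹

0.321 km⁻¹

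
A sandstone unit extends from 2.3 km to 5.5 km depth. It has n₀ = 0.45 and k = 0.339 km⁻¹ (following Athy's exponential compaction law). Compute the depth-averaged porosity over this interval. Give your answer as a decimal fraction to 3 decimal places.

0.126

⟨n⟩ = (1/(z₂−z₁)) ∫ n₀ e^(−kz) dz = n₀·(e^(−k·z₁) − e^(−k·z₂)) / (k·(z₂−z₁))
e^(−0.339×2.3) = 0.4585; e^(−0.339×5.5) = 0.1550
⟨n⟩ = 0.45 × (0.4585 − 0.1550) / (0.339 × 3.2) = 0.45 × 0.2798 = 0.1259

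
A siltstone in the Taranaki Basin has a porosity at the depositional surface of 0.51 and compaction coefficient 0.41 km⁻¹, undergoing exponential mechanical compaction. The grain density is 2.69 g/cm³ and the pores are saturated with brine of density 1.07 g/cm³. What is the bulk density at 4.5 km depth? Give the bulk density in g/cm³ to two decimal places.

2.56 g/cm³

Porosity at depth: φ = 0.51·exp(−0.41×4.5) = 0.51×0.1580 = 0.0806
Bulk density: ρ_b = (1−φ)ρ_g + φ·ρ_f = 0.9194×2.69 + 0.0806×1.07
       = 2.473 + 0.086 = 2.559 g/cm³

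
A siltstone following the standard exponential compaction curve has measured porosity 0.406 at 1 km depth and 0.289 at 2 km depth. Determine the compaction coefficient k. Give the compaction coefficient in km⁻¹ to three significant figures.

0.340 km⁻¹

Athy: n(Z) = n₀ e^(−kZ) ⇒ n₁/n₂ = e^{k(Z₂−Z₁)} ⇒ k = ln(n₁/n₂)/(Z₂−Z₁)
k = ln(0.406/0.289) / (2 − 1) = ln(1.405) / 1 = 0.3399 / 1 = 0.3399 km⁻¹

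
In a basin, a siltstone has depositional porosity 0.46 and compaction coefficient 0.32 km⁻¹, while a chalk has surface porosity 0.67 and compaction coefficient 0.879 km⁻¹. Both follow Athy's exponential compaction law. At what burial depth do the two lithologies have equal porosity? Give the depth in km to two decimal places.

Set phi₀ₐ e^(−cₐd) = phi₀ᵦ e^(−cᵦd) ⇒ ln(phi₀ₐ/phi₀ᵦ) = (cₐ − cᵦ)·d
d = ln(0.46/0.67) / (0.32 − 0.879) = -0.3761 / -0.559 = 0.673 km

0.67 km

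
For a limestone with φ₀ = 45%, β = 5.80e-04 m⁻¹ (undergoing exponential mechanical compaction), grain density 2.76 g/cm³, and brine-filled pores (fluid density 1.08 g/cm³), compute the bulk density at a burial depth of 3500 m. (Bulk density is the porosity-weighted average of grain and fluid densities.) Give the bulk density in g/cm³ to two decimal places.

Working in km (1 km = 1000 m; β in km⁻¹ = β in m⁻¹ × 1000):
Porosity at depth: φ = 0.45·exp(−0.58×3.5) = 0.45×0.1313 = 0.0591
Bulk density: ρ_b = (1−φ)ρ_g + φ·ρ_f = 0.9409×2.76 + 0.0591×1.08
       = 2.597 + 0.064 = 2.661 g/cm³

2.66 g/cm³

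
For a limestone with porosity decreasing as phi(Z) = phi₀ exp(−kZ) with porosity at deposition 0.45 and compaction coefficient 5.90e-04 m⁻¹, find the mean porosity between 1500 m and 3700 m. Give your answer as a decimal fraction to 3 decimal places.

Working in km (1 km = 1000 m; k in km⁻¹ = k in m⁻¹ × 1000):
⟨phi⟩ = (1/(Z₂−Z₁)) ∫ phi₀ e^(−kZ) dZ = phi₀·(e^(−k·Z₁) − e^(−k·Z₂)) / (k·(Z₂−Z₁))
e^(−0.59×1.5) = 0.4127; e^(−0.59×3.7) = 0.1127
⟨phi⟩ = 0.45 × (0.4127 − 0.1127) / (0.59 × 2.2) = 0.45 × 0.2311 = 0.1040

0.104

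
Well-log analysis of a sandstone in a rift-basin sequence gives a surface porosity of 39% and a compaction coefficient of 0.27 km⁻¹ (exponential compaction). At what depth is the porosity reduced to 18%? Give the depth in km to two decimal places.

Invert Athy's law: Z = ln(n₀/n) / β
Z = ln(0.39/0.18) / 0.27 = ln(2.167) / 0.27 = 0.7732 / 0.27 = 2.864 km

2.86 km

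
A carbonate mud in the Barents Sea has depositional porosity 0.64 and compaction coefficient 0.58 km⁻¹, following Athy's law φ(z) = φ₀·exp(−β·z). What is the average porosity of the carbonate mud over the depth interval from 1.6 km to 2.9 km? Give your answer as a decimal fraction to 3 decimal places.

0.178

⟨φ⟩ = (1/(z₂−z₁)) ∫ φ₀ e^(−βz) dz = φ₀·(e^(−β·z₁) − e^(−β·z₂)) / (β·(z₂−z₁))
e^(−0.58×1.6) = 0.3953; e^(−0.58×2.9) = 0.1860
⟨φ⟩ = 0.64 × (0.3953 − 0.1860) / (0.58 × 1.3) = 0.64 × 0.2776 = 0.1777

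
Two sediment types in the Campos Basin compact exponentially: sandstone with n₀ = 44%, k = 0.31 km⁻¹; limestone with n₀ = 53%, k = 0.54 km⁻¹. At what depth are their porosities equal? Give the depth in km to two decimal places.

Set n₀ₐ e^(−kₐz) = n₀ᵦ e^(−kᵦz) ⇒ ln(n₀ₐ/n₀ᵦ) = (kₐ − kᵦ)·z
z = ln(0.44/0.53) / (0.31 − 0.54) = -0.1861 / -0.23 = 0.809 km

0.81 km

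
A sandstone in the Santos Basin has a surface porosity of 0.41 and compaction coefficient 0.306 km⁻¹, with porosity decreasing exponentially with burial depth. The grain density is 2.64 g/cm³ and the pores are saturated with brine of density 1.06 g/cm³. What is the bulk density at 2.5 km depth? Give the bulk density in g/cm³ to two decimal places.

2.34 g/cm³

Porosity at depth: φ = 0.41·exp(−0.306×2.5) = 0.41×0.4653 = 0.1908
Bulk density: ρ_b = (1−φ)ρ_g + φ·ρ_f = 0.8092×2.64 + 0.1908×1.06
       = 2.136 + 0.202 = 2.339 g/cm³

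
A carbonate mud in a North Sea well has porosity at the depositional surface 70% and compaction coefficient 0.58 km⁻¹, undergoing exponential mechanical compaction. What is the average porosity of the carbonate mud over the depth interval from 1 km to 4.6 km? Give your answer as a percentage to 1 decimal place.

⟨phi⟩ = (1/(d₂−d₁)) ∫ phi₀ e^(−kd) dd = phi₀·(e^(−k·d₁) − e^(−k·d₂)) / (k·(d₂−d₁))
e^(−0.58×1) = 0.5599; e^(−0.58×4.6) = 0.0694
⟨phi⟩ = 0.7 × (0.5599 − 0.0694) / (0.58 × 3.6) = 0.7 × 0.2349 = 0.1644

16.4%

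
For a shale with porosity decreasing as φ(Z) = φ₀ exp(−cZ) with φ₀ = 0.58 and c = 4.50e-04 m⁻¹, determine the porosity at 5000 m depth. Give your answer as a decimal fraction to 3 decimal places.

0.061

Working in km (1 km = 1000 m; c in km⁻¹ = c in m⁻¹ × 1000):
φ = φ₀·exp(−c·Z) = 0.58 × exp(−0.45 × 5) = 0.58 × exp(−2.25)
  = 0.58 × 0.1054 = 0.0611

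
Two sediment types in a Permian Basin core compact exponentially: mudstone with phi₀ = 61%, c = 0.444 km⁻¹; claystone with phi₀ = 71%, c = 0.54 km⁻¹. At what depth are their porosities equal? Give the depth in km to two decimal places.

Set phi₀ₐ e^(−cₐd) = phi₀ᵦ e^(−cᵦd) ⇒ ln(phi₀ₐ/phi₀ᵦ) = (cₐ − cᵦ)·d
d = ln(0.61/0.71) / (0.444 − 0.54) = -0.1518 / -0.096 = 1.581 km

1.58 km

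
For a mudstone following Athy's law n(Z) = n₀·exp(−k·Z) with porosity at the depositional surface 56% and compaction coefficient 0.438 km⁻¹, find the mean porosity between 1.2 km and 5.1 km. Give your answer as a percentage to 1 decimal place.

15.9%

⟨n⟩ = (1/(Z₂−Z₁)) ∫ n₀ e^(−kZ) dZ = n₀·(e^(−k·Z₁) − e^(−k·Z₂)) / (k·(Z₂−Z₁))
e^(−0.438×1.2) = 0.5912; e^(−0.438×5.1) = 0.1071
⟨n⟩ = 0.56 × (0.5912 − 0.1071) / (0.438 × 3.9) = 0.56 × 0.2834 = 0.1587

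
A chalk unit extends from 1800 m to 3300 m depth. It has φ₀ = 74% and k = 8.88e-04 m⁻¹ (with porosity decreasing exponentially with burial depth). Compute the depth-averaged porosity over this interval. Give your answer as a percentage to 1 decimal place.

8.3%

Working in km (1 km = 1000 m; k in km⁻¹ = k in m⁻¹ × 1000):
⟨φ⟩ = (1/(Z₂−Z₁)) ∫ φ₀ e^(−kZ) dZ = φ₀·(e^(−k·Z₁) − e^(−k·Z₂)) / (k·(Z₂−Z₁))
e^(−0.888×1.8) = 0.2022; e^(−0.888×3.3) = 0.0534
⟨φ⟩ = 0.74 × (0.2022 − 0.0534) / (0.888 × 1.5) = 0.74 × 0.1117 = 0.0827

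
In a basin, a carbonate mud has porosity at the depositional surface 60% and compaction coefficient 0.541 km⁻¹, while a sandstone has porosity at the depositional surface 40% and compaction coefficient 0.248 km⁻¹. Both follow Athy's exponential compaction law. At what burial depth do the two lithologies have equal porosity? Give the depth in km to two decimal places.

Set φ₀ₐ e^(−βₐd) = φ₀ᵦ e^(−βᵦd) ⇒ ln(φ₀ₐ/φ₀ᵦ) = (βₐ − βᵦ)·d
d = ln(0.6/0.4) / (0.541 − 0.248) = 0.4055 / 0.293 = 1.384 km

1.38 km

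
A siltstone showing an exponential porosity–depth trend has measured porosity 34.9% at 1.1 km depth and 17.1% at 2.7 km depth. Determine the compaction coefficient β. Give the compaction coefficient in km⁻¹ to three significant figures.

0.446 km⁻¹

Athy: n(d) = n₀ e^(−βd) ⇒ n₁/n₂ = e^{β(d₂−d₁)} ⇒ β = ln(n₁/n₂)/(d₂−d₁)
β = ln(0.349/0.171) / (2.7 − 1.1) = ln(2.041) / 1.6 = 0.7134 / 1.6 = 0.4459 km⁻¹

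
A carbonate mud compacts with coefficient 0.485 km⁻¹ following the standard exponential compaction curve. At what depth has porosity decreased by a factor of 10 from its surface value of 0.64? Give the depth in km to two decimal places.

4.75 km

n/n₀ = 1/10 ⇒ exp(−k·d) = 1/10 ⇒ d = ln(10) / k
d = 2.3026 / 0.485 = 4.748 km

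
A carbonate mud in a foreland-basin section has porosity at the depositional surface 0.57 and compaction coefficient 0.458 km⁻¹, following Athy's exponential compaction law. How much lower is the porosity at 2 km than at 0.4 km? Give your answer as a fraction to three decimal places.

φ(0.4) = 0.57·e^(−0.458×0.4) = 0.4746
φ(2) = 0.57·e^(−0.458×2) = 0.2281
Δφ = 0.4746 − 0.2281 = 0.2465

0.247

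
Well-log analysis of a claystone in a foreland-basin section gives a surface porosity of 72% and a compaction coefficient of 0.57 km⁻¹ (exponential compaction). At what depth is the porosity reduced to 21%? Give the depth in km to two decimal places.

2.16 km

Invert Athy's law: z = ln(φ₀/φ) / k
z = ln(0.72/0.21) / 0.57 = ln(3.429) / 0.57 = 1.2321 / 0.57 = 2.162 km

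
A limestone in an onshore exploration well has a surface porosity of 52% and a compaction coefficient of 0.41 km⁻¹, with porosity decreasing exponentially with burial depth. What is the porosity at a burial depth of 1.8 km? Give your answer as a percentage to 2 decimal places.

24.86%

φ = φ₀·exp(−c·d) = 0.52 × exp(−0.41 × 1.8) = 0.52 × exp(−0.738)
  = 0.52 × 0.4781 = 0.2486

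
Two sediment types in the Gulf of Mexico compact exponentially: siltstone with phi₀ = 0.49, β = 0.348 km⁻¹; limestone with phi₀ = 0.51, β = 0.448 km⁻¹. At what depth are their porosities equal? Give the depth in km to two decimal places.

0.40 km

Set phi₀ₐ e^(−βₐZ) = phi₀ᵦ e^(−βᵦZ) ⇒ ln(phi₀ₐ/phi₀ᵦ) = (βₐ − βᵦ)·Z
Z = ln(0.49/0.51) / (0.348 − 0.448) = -0.0400 / -0.1 = 0.400 km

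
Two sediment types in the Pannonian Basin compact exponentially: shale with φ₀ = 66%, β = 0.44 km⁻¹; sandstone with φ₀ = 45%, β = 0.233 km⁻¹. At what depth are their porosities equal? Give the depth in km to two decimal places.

1.85 km

Set φ₀ₐ e^(−βₐd) = φ₀ᵦ e^(−βᵦd) ⇒ ln(φ₀ₐ/φ₀ᵦ) = (βₐ − βᵦ)·d
d = ln(0.66/0.45) / (0.44 − 0.233) = 0.3830 / 0.207 = 1.850 km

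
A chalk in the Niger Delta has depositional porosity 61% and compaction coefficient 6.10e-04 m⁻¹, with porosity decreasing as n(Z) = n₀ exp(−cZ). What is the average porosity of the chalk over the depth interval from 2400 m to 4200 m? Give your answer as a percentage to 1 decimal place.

Working in km (1 km = 1000 m; c in km⁻¹ = c in m⁻¹ × 1000):
⟨n⟩ = (1/(Z₂−Z₁)) ∫ n₀ e^(−cZ) dZ = n₀·(e^(−c·Z₁) − e^(−c·Z₂)) / (c·(Z₂−Z₁))
e^(−0.61×2.4) = 0.2313; e^(−0.61×4.2) = 0.0772
⟨n⟩ = 0.61 × (0.2313 − 0.0772) / (0.61 × 1.8) = 0.61 × 0.1404 = 0.0856

8.6%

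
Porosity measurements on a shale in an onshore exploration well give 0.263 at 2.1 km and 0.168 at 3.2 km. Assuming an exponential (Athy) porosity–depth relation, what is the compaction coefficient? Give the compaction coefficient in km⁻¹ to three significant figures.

0.407 km⁻¹

Athy: n(z) = n₀ e^(−βz) ⇒ n₁/n₂ = e^{β(z₂−z₁)} ⇒ β = ln(n₁/n₂)/(z₂−z₁)
β = ln(0.263/0.168) / (3.2 − 2.1) = ln(1.565) / 1.1 = 0.4482 / 1.1 = 0.4074 km⁻¹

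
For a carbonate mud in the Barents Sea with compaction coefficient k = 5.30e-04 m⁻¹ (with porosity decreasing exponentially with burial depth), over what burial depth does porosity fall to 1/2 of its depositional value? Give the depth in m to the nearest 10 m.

1310 m

Working in km (1 km = 1000 m; k in km⁻¹ = k in m⁻¹ × 1000):
φ/φ₀ = 1/2 ⇒ exp(−k·z) = 1/2 ⇒ z = ln(2) / k
z = 0.6931 / 0.53 = 1.308 km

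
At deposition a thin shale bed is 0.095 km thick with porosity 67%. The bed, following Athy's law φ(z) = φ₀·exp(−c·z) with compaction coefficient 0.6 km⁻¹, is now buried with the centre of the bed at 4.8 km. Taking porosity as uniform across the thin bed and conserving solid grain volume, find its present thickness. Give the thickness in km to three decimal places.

Porosity at 4.8 km: φ = 0.67·exp(−0.6×4.8) = 0.0376
Solid-volume conservation: h(1−φ) = h₀(1−φ₀) ⇒ h = h₀·(1−φ₀)/(1−φ)
h = 0.095 × (1 − 0.67)/(1 − 0.0376) = 0.095 × 0.3429 = 0.0326 km

0.033 km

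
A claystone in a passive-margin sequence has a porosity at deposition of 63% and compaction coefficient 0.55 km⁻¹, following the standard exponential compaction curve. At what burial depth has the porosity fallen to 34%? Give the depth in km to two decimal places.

Invert Athy's law: Z = ln(φ₀/φ) / c
Z = ln(0.63/0.34) / 0.55 = ln(1.853) / 0.55 = 0.6168 / 0.55 = 1.121 km

1.12 km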